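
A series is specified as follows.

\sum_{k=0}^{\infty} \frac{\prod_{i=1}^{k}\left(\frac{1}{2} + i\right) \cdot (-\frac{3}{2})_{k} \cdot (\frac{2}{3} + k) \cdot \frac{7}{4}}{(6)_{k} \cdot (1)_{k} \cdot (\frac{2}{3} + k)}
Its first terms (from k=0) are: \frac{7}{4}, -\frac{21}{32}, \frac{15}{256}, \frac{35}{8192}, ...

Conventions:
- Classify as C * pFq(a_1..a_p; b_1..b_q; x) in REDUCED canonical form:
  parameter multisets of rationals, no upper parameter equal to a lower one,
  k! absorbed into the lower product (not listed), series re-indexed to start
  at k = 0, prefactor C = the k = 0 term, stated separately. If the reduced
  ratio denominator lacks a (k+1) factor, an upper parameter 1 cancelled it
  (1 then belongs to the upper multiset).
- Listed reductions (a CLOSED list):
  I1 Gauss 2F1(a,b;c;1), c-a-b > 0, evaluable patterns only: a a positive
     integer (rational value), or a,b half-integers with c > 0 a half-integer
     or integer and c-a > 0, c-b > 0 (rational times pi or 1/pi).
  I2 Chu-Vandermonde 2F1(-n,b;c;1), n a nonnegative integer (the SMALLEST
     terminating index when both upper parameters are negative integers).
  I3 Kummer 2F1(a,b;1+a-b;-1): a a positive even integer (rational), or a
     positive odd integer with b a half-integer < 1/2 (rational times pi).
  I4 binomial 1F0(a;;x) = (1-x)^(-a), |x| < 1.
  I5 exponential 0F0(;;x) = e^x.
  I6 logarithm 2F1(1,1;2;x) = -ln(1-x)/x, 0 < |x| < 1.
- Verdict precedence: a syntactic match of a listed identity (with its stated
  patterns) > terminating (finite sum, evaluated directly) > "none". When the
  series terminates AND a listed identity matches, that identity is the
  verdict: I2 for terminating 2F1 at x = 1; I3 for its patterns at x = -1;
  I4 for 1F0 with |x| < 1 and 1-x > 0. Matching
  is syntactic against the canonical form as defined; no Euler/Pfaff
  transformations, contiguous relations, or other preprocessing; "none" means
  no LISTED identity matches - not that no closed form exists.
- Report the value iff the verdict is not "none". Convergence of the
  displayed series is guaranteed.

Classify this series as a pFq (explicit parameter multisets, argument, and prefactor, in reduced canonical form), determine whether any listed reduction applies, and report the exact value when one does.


Prefactor \frac{7}{4}, argument 1: 2F1 with upper {-\frac{3}{2}, \frac{3}{2}} over lower {6}. Verdict (x = 1): the half-integer Gauss pattern (I1) applies (x = 1; upper {-\frac{3}{2}, \frac{3}{2}} half-integers, c = 6 in the evaluable pattern). Exact value: \frac{32768}{9009} / \pi.

Key step: t_0 = \frac{7}{4} here, and (1)_k (C = 7/4) is k! itself.
Consecutive-term ratio: r(k) = 1 * (k-\frac{3}{2}) (k+\frac{3}{2}) / [(k+6) (k+1)] - rational; roots negated = parameters, x = 1, C = \frac{7}{4}.


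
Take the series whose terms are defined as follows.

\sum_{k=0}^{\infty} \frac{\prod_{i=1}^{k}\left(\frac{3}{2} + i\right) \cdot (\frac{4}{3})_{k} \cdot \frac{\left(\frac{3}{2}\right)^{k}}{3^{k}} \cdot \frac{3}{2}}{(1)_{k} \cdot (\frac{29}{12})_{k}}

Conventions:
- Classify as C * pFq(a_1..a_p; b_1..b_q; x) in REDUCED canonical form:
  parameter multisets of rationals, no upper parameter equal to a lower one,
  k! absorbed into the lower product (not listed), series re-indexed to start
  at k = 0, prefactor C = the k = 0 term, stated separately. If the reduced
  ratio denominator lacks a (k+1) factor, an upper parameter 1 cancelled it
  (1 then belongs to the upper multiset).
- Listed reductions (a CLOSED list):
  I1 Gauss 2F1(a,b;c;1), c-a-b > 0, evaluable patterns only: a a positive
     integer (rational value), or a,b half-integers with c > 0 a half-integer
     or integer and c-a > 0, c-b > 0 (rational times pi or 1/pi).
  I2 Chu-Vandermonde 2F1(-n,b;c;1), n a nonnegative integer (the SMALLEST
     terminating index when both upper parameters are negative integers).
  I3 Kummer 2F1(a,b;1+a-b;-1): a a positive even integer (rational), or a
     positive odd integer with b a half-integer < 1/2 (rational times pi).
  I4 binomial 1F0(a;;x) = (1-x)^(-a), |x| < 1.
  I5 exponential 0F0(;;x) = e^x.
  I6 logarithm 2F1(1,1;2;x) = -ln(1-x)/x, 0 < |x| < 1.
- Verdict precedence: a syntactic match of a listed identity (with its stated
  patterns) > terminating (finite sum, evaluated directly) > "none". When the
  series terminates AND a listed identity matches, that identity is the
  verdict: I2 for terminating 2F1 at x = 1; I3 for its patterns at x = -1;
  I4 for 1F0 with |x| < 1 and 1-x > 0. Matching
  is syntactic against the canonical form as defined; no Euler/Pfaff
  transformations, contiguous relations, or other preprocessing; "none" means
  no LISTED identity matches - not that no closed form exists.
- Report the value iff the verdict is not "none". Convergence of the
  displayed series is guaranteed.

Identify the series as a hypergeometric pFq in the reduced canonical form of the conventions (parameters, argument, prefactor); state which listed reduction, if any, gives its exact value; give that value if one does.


First insight: x = \frac{1}{2} and the two k-th powers (prefactor 3/2) combine into one argument.
Step ratio: r(k) = \frac{1}{2} * (k+\frac{4}{3}) (k+\frac{5}{2}) / [(k+\frac{29}{12}) (k+1)] ; factor over Q: parameters, x = \frac{1}{2}, and C = \frac{3}{2}.

At argument \frac{1}{2}: a 2F1 with upper {\frac{4}{3}, \frac{5}{2}}, lower {\frac{29}{12}}, scaled by C = \frac{3}{2}. Verdict: none. A 2F1 with upper {\frac{4}{3}, \frac{5}{2}} fits none of I1-I6 at x = \frac{1}{2}; the sum runs forever.


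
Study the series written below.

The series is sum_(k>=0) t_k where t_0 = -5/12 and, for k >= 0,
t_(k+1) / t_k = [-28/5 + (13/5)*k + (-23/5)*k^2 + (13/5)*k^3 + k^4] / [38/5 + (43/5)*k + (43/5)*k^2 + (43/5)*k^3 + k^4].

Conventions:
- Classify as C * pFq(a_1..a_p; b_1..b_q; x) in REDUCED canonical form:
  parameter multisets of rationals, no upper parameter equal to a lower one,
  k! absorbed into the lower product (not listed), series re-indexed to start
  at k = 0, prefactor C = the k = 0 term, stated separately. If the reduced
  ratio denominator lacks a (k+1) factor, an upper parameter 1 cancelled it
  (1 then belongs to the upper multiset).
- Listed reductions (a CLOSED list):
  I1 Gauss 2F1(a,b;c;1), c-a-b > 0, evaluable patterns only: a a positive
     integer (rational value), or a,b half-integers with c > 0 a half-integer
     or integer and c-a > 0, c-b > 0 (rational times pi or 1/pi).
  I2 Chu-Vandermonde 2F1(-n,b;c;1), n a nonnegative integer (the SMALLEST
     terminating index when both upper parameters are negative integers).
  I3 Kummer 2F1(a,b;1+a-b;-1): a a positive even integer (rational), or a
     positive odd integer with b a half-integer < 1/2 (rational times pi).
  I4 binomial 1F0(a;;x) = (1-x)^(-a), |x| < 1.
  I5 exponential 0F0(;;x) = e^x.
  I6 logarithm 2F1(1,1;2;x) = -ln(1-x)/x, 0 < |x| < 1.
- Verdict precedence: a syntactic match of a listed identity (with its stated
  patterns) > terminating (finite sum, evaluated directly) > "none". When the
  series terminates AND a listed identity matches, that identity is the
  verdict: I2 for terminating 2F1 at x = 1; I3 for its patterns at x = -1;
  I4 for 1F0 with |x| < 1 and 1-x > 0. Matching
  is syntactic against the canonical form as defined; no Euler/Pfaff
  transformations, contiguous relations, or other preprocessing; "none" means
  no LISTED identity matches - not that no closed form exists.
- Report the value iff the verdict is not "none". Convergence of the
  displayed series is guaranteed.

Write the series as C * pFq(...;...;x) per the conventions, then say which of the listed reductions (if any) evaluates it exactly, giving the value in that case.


This is -5/12 * 2F1(-7/5, 4; 38/5; 1) in reduced canonical form. Verdict: Gauss (I1, integer-parameter pattern) fires (x = 1: the Gamma ratio telescopes since c-a-b = 5 > 0 and a = 4 in Z>0). Sum: -759/5000.

Key observation: with t_0 = -5/12, cancel k^2 + 1 from the displayed ratio first; then C = -5/12.
Adjacent-term ratio: r(k) = 1 * (k-7/5) (k+4) / [(k+38/5) (k+1)] - rational in k, leading ratio 1; with t_0 = -5/12, classification follows.


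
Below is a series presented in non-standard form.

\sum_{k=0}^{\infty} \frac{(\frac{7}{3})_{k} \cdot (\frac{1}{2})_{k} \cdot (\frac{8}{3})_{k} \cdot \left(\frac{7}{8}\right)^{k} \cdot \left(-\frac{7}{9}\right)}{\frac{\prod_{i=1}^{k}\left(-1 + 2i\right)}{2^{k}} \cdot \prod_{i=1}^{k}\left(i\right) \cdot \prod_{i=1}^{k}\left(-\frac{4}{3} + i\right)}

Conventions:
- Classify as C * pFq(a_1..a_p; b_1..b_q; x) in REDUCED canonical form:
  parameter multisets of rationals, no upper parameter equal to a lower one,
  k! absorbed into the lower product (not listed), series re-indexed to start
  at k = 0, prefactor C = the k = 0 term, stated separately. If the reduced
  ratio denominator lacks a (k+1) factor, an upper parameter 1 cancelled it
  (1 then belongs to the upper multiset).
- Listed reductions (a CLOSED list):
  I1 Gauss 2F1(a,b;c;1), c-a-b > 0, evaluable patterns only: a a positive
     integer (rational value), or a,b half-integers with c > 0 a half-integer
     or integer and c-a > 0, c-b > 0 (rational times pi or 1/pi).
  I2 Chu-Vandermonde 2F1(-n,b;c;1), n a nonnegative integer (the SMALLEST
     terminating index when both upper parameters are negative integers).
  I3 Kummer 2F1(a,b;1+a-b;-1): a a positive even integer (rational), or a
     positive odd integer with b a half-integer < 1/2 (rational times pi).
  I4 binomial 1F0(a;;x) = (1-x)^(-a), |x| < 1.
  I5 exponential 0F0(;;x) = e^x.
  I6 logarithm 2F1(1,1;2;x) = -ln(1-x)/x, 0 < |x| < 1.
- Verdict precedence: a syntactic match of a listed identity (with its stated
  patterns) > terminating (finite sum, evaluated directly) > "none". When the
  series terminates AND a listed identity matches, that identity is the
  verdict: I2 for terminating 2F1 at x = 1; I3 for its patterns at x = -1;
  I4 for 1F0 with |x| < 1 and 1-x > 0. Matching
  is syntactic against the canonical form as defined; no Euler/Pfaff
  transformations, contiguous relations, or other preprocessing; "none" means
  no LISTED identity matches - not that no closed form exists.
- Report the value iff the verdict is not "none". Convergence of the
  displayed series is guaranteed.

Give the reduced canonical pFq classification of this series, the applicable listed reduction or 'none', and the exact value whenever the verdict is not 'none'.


Classification (C = -\frac{7}{9}): 2F1 with upper {\frac{7}{3}, \frac{8}{3}}, lower {-\frac{1}{3}}, argument x = \frac{7}{8}. Verdict: none. A 2F1 with upper {\frac{7}{3}, \frac{8}{3}} fits none of I1-I6 at x = \frac{7}{8}; the sum runs forever.

First insight: t_0 being -\frac{7}{9}, the product of the first k integers (C = -7/9) is k!.
Consecutive-term ratio: r(k) = \frac{7}{8} * (k+\frac{7}{3}) (k+\frac{8}{3}) / [(k-\frac{1}{3}) (k+1)] - poly over poly, x = \frac{7}{8} from leading terms; C = -\frac{7}{9} at k = 0.


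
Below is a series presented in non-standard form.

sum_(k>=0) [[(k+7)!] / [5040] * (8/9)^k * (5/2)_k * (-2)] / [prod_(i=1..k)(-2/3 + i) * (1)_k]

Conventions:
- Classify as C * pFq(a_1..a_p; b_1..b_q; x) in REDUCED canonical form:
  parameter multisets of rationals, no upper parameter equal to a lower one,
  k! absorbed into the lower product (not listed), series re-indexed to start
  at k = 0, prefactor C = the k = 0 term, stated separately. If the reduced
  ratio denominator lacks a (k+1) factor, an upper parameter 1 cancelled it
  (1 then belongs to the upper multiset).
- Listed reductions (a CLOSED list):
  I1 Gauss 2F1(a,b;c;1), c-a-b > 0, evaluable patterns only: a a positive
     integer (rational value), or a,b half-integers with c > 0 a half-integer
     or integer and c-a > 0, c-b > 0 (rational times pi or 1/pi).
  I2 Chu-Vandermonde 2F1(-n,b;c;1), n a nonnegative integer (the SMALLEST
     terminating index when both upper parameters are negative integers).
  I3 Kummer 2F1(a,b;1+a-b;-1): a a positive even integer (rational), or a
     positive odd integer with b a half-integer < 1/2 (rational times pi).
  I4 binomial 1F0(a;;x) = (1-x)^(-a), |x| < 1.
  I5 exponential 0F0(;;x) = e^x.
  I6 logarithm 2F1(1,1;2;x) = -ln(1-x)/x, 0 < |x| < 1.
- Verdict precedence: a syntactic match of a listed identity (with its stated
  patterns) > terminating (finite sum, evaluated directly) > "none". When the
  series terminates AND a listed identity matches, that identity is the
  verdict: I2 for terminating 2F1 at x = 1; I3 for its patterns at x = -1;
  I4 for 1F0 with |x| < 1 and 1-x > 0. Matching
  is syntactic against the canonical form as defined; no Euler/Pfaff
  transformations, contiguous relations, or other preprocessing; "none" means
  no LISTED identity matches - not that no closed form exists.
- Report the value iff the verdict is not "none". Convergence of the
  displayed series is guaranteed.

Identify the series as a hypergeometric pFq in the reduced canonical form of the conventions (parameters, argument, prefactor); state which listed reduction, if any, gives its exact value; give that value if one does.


Structural cue: t_0 = -2 here, and the lower running product (C = -2, x = 8/9) is a rising factorial.
Consecutive-term ratio: r(k) = (8/9) * (k+5/2) (k+8) / [(k+1/3) (k+1)] ; factor over Q: parameters, x = (8/9), and C = -2.

With C = -2: the canonical form is 2F1(5/2, 8; 1/3; 8/9). Verdict: no listed reduction: x = 8/9 and upper {5/2, 8} fail every I1-I6 pattern.


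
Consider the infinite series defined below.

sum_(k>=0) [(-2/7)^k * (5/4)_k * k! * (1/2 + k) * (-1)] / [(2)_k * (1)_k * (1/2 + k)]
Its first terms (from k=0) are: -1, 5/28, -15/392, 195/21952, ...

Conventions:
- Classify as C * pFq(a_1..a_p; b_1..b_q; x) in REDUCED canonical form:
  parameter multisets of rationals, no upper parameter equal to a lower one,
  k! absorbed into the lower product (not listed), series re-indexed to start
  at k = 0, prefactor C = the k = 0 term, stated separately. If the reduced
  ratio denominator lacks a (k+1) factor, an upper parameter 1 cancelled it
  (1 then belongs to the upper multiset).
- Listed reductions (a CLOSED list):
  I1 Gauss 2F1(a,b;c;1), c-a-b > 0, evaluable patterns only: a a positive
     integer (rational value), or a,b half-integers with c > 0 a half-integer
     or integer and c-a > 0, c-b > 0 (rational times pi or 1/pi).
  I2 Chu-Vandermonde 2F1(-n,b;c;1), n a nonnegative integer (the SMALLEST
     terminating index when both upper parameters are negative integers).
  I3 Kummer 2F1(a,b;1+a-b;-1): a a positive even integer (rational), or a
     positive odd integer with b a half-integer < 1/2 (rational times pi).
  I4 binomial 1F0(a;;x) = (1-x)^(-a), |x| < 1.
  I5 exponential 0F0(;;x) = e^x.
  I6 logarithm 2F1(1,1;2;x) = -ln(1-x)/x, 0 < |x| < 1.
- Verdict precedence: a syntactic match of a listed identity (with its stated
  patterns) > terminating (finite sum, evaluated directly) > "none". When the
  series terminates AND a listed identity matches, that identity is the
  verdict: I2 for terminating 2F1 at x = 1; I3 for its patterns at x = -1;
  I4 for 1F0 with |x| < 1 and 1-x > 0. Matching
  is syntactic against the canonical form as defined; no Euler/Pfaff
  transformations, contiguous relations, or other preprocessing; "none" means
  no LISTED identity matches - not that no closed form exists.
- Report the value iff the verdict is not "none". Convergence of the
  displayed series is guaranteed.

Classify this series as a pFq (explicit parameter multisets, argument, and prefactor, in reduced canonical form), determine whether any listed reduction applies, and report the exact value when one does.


x = -2/7 here; the reduced form reads 2F1, upper {1, 5/4}, lower {2}, C = -1. Verdict: none. Every listed pattern misses the 2F1 form at -2/7, upper {1, 5/4}.

First insight: x = (-2/7) and (1)_k (C = -1) is k! itself.
Step ratio: r(k) = (-2/7) * (k+1) (k+5/4) / [(k+2) (k+1)] - rational in k, leading ratio (-2/7); with t_0 = -1, classification follows.


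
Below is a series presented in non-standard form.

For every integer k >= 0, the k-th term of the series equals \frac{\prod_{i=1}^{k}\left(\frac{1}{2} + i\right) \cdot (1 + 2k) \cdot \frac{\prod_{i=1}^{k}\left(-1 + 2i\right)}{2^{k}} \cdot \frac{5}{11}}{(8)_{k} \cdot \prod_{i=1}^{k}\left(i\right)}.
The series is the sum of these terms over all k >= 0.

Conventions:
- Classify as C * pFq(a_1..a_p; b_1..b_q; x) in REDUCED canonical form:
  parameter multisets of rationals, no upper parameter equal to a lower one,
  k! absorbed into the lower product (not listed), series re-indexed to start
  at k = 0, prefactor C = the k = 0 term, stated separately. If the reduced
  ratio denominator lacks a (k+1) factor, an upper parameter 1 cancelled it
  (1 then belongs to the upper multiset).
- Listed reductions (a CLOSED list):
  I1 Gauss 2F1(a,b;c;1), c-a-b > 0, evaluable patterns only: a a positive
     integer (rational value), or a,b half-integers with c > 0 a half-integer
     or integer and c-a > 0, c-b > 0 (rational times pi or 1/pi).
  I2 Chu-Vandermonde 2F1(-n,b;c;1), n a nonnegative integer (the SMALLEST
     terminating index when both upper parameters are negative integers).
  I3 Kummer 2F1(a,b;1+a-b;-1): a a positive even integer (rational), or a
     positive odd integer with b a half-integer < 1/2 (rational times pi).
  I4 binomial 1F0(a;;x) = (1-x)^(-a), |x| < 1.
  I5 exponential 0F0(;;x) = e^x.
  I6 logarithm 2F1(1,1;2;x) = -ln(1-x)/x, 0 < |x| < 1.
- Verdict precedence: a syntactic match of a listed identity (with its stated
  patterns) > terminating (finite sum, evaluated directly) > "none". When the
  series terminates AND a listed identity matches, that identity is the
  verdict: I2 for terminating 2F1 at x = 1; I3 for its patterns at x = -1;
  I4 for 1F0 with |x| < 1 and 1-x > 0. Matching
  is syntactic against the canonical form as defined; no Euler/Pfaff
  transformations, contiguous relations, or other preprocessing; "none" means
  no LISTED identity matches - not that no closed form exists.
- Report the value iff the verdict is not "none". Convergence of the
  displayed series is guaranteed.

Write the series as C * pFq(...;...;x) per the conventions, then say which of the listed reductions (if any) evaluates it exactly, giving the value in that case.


With C = \frac{5}{11}: the canonical form is 2F1(\frac{3}{2}, \frac{3}{2}; 8; 1). Verdict: Gauss (I1, half-integer pattern) fires (x = 1; upper {\frac{3}{2}, \frac{3}{2}} half-integers, c = 8 in the evaluable pattern). Its exact value is \frac{524288}{251559} / \pi.

The tell: t_0 = \frac{5}{11} here, and the product of the first k integers (C = 5/11, x = 1) is k!.
Adjacent-term ratio: r(k) = 1 * (k+\frac{3}{2}) (k+\frac{3}{2}) / [(k+8) (k+1)] - rational in k. x = 1; t_0 = \frac{5}{11}; negate the roots.


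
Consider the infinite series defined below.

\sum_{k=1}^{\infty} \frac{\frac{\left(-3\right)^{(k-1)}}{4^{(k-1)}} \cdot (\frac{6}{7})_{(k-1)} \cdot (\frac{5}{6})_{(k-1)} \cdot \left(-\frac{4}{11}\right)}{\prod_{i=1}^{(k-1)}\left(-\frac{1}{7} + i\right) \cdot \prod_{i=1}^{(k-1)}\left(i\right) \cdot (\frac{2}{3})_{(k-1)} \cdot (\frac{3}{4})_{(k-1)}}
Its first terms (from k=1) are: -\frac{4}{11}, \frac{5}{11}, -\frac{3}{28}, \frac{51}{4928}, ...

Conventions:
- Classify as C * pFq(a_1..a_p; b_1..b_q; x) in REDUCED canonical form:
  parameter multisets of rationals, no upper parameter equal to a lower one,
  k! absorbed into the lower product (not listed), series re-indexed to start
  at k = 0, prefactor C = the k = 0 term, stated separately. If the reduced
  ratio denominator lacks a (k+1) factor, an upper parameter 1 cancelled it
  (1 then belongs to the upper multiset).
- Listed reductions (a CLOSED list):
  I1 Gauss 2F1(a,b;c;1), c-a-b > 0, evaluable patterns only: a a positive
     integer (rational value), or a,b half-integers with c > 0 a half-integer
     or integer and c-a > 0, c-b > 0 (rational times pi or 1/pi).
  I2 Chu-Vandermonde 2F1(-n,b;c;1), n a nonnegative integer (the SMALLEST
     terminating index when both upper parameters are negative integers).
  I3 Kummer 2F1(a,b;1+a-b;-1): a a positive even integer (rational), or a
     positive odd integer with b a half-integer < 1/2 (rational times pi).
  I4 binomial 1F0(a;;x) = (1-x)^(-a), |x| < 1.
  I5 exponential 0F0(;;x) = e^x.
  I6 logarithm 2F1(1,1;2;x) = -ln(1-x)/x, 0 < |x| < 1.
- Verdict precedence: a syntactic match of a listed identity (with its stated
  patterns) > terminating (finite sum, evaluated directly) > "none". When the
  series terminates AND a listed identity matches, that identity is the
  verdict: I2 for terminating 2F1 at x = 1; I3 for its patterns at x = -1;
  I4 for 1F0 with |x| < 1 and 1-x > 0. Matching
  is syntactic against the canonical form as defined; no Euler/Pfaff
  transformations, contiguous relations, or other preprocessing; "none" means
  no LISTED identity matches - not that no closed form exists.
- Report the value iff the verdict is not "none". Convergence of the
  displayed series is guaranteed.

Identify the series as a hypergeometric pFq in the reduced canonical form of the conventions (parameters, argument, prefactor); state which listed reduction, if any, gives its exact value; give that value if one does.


With C = -\frac{4}{11}: the canonical form is 1F2(\frac{5}{6}; \frac{2}{3}, \frac{3}{4}; -\frac{3}{4}). Verdict: none (x = -\frac{3}{4}): each listed identity misses the multisets {\frac{5}{6}} ; {\frac{2}{3}, \frac{3}{4}}.

Key step: with t_0 = -\frac{4}{11}, the two geometric factors (prefactor -4/11) combine into one argument.
Step ratio: r(k) = -\frac{3}{4} * (k+\frac{5}{6}) / [(k+\frac{2}{3}) (k+\frac{3}{4}) (k+1)] - poly over poly, x = -\frac{3}{4} from leading terms; C = -\frac{4}{11} at k = 0.


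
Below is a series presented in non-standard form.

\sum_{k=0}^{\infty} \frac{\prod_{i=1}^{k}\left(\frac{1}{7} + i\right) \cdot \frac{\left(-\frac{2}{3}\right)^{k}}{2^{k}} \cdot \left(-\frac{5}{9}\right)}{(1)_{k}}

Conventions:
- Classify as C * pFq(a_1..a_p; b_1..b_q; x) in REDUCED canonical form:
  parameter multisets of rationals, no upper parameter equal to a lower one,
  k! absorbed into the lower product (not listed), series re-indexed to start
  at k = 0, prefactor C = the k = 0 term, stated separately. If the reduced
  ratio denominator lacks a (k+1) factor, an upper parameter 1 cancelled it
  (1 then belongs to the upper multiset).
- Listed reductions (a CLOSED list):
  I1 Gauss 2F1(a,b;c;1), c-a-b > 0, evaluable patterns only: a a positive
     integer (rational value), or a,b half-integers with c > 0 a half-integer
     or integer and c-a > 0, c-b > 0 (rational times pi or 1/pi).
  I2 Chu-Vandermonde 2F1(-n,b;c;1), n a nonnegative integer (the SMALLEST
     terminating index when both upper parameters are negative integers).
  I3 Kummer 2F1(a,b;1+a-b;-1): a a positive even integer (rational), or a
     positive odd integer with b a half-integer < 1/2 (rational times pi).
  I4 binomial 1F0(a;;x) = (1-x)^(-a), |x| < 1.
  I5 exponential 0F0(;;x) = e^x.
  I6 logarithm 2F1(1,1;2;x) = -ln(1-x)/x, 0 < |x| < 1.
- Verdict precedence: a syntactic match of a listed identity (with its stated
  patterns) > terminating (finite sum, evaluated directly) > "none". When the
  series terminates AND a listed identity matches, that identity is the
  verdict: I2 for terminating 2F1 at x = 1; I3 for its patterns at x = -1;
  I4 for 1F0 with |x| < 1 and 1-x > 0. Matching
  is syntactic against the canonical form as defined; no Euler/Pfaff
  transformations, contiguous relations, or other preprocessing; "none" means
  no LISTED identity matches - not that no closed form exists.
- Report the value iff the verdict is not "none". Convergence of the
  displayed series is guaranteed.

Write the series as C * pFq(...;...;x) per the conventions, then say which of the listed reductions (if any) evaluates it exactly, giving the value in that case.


The series (x = -\frac{1}{3}) is 1F0: upper {\frac{8}{7}}, lower {-}, prefactor -\frac{5}{9}. Verdict at x = -\frac{1}{3}: binomial (I4) matches (the 1F0 binomial series: exponent -8/7, x = -\frac{1}{3}). Exact value: \left(-\frac{5}{9}\right) \cdot \left(\frac{4}{3}\right)^{-\frac{8}{7}}.

Key observation: x = -\frac{1}{3} and (1)_k (C = -5/9, x = -1/3) is k! itself.
Ratio: r(k) = -\frac{1}{3} * (k+\frac{8}{7}) / [(k+1)] ; factor over Q: parameters, x = -\frac{1}{3}, and C = -\frac{5}{9}.


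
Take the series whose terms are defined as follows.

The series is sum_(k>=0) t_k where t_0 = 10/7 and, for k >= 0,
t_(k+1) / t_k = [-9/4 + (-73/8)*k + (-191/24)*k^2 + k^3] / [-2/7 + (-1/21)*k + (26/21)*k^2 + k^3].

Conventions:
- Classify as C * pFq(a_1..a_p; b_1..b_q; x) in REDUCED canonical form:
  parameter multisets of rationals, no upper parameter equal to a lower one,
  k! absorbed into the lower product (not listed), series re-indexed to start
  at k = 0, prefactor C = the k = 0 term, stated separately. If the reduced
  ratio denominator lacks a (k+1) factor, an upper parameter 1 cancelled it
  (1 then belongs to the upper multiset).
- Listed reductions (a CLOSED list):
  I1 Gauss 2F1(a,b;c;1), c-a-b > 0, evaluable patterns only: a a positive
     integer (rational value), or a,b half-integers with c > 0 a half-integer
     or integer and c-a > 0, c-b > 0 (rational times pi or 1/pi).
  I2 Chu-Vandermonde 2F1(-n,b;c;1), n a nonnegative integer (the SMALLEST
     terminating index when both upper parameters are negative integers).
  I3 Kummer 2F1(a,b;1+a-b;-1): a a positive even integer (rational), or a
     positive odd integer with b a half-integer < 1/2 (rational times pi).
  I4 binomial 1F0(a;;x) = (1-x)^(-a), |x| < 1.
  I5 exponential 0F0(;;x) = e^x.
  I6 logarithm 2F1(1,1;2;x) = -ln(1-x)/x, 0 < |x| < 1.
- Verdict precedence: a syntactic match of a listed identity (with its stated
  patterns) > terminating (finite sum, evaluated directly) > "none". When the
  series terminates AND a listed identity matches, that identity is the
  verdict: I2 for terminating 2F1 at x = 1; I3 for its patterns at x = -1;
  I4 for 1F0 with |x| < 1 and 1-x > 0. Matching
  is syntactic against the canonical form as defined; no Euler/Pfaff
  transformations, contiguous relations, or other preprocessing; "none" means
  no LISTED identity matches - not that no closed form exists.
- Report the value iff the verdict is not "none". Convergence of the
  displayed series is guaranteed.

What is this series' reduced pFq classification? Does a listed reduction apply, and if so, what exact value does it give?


The series (x = 1) is 2F1: upper {-9, 3/8}, lower {-3/7}, prefactor 10/7. Verdict: the Chu-Vandermonde identity I2 matches (terminating 2F1 at x = 1 with n = 9, b = 3/8, c = -3/7). Exact value: 120570886911095/293191647494144.

Structural cue: t_0 = 10/7 here, and the expanded ratio factors over Q; prefactor 10/7, roots give parameters.
Consecutive-term ratio: r(k) = 1 * (k-9) (k+3/8) / [(k-3/7) (k+1)] - rational; roots negated = parameters, x = 1, C = 10/7.


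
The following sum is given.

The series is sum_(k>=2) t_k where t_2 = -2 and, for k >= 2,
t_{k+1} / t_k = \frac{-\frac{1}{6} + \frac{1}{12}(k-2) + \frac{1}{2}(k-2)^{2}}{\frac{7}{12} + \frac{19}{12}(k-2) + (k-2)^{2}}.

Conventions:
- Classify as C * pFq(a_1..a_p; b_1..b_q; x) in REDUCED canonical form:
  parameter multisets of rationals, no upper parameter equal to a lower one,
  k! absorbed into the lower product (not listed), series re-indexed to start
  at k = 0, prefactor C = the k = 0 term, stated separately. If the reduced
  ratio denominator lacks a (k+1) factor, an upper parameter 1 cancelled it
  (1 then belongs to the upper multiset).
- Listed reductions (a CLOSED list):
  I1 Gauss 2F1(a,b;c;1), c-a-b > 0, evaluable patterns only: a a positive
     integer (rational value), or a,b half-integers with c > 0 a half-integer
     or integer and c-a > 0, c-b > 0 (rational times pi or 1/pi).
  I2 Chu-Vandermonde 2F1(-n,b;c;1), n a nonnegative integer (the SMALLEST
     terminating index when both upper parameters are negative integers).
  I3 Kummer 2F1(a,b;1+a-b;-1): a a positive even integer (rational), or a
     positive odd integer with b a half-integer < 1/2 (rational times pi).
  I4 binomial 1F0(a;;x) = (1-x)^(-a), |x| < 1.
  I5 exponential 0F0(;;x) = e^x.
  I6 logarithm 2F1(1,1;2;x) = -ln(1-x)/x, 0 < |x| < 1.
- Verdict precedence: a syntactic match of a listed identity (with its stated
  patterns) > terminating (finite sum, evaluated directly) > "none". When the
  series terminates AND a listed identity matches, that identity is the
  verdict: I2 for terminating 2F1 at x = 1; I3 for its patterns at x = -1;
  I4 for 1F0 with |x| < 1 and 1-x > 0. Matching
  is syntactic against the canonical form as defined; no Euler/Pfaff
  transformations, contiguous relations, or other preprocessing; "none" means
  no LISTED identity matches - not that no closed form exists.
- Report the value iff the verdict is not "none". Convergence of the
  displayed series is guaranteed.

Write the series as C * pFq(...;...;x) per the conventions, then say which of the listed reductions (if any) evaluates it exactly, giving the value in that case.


The series (x = \frac{1}{2}) is 2F1: upper {-\frac{1}{2}, \frac{2}{3}}, lower {\frac{7}{12}}, prefactor -2. Verdict: no listed reduction: x = \frac{1}{2} and upper {-\frac{1}{2}, \frac{2}{3}} fail every I1-I6 pattern.

Structural cue: x = \frac{1}{2} and factor the ratio over Q (prefactor -2): negated roots = parameters.
Step ratio: r(k) = \frac{1}{2} * (k-\frac{1}{2}) (k+\frac{2}{3}) / [(k+\frac{7}{12}) (k+1)] - rational in k. x = \frac{1}{2}; t_0 = -2; negate the roots.


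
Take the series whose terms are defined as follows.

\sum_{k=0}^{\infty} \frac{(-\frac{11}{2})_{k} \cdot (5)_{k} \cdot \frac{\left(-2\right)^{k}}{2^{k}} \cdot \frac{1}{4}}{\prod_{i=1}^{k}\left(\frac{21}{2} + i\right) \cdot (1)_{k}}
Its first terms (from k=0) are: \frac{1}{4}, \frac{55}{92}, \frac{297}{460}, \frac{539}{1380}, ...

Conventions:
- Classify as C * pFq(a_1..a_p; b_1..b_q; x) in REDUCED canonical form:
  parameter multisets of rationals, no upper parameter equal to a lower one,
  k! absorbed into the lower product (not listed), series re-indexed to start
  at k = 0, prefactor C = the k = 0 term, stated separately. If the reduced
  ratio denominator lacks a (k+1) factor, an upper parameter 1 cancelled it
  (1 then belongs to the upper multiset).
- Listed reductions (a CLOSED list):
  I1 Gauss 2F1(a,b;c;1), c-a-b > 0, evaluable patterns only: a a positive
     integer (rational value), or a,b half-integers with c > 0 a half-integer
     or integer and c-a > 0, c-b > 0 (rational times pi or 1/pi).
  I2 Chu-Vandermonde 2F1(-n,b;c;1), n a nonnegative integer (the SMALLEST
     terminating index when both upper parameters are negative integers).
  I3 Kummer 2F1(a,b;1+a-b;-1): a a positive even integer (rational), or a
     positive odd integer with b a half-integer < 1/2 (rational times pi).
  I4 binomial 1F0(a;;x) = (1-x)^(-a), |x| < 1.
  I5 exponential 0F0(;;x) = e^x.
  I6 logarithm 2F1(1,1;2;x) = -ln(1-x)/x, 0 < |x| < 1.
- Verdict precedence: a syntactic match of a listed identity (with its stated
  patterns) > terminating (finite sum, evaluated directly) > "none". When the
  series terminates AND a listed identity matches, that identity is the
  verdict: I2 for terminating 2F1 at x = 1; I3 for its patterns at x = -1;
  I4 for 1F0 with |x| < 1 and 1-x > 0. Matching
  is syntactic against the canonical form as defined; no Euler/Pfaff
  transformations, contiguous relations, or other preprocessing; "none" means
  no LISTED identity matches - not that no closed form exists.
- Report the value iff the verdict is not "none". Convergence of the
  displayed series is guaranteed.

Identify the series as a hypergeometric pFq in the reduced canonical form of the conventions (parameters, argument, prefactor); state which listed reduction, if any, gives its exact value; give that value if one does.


With C = \frac{1}{4}: the canonical form is 2F1(-\frac{11}{2}, 5; \frac{23}{2}; -1). Verdict at x = -1: Kummer's theorem (I3) matches (x = -1; c = \frac{23}{2} equals 1+a-b for upper {-\frac{11}{2}, 5}: listed pattern). Sum: \frac{43648605}{67108864} \cdot \pi.

Structural cue: with t_0 = \frac{1}{4}, the two k-th powers (C = 1/4, x = -1) combine into one argument.
Term ratio: r(k) = -1 * (k-\frac{11}{2}) (k+5) / [(k+\frac{23}{2}) (k+1)] ; factor over Q: parameters, x = -1, and C = \frac{1}{4}.


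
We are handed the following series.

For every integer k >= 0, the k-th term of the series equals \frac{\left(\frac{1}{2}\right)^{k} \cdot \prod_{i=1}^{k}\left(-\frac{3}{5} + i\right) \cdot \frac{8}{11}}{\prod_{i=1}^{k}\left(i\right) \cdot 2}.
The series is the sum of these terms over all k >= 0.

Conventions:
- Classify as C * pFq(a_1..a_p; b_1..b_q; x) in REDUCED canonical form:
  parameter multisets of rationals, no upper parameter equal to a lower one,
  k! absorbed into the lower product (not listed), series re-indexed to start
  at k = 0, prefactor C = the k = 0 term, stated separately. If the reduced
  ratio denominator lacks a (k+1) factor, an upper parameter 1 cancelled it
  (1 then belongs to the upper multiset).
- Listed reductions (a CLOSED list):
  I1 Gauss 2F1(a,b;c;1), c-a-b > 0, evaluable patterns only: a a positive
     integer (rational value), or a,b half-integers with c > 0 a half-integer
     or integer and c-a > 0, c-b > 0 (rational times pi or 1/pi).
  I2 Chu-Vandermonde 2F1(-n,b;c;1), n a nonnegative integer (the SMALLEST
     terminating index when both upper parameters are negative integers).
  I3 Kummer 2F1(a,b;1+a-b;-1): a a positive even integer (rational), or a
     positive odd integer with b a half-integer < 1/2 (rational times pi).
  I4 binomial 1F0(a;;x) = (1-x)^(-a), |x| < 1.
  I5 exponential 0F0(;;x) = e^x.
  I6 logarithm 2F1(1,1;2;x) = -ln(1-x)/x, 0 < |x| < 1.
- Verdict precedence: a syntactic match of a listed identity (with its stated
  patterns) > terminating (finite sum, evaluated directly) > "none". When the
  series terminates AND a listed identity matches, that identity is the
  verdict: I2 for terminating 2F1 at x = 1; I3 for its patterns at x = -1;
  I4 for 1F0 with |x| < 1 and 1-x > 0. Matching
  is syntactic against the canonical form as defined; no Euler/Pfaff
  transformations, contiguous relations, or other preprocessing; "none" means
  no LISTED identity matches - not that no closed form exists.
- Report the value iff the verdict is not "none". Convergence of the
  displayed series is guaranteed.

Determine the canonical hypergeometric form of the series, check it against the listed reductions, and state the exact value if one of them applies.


x = \frac{1}{2} here; the reduced form reads 1F0, upper {\frac{2}{5}}, lower {-}, C = \frac{4}{11}. Verdict at x = \frac{1}{2}: the binomial series (I4) matches (the 1F0 binomial series: exponent -2/5, x = \frac{1}{2}). Sum: \frac{4}{11} \cdot \left(\frac{1}{2}\right)^{-\frac{2}{5}}.

Structural cue: from the first term \frac{4}{11}: the running product (prefactor 4/11) telescopes to a rising factorial.
Ratio: r(k) = \frac{1}{2} * (k+\frac{2}{5}) / [(k+1)] ; factor over Q: parameters, x = \frac{1}{2}, and C = \frac{4}{11}.


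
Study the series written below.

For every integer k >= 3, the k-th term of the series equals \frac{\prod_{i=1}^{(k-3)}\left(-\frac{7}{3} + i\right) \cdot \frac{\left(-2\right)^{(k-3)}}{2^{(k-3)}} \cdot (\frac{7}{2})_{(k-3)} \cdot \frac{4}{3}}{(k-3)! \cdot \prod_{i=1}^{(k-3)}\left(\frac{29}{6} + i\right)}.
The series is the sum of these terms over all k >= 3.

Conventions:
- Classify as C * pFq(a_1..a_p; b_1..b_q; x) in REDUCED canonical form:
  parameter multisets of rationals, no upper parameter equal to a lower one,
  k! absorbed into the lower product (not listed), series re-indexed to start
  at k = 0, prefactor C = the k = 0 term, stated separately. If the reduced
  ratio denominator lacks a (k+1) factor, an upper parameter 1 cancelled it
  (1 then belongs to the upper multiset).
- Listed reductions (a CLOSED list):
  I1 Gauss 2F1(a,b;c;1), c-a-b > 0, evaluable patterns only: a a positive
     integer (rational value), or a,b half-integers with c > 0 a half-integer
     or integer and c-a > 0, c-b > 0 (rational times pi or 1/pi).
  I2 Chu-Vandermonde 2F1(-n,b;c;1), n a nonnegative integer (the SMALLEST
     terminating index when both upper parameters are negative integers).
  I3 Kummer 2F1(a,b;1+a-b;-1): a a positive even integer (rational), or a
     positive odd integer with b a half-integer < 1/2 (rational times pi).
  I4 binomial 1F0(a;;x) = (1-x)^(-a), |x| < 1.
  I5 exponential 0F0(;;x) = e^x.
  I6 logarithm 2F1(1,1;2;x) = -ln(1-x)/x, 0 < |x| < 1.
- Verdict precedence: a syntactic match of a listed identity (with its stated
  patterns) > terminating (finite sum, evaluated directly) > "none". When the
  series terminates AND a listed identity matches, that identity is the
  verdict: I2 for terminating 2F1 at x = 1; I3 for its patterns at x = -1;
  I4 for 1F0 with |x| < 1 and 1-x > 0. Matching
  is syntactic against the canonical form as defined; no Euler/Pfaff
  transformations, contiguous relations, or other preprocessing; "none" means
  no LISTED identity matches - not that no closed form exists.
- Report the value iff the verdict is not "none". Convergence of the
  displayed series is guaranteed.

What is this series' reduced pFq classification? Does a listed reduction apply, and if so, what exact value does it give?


At argument -1: a 2F1 with upper {-\frac{4}{3}, \frac{7}{2}}, lower {\frac{35}{6}}, scaled by C = \frac{4}{3}. Verdict: no listed reduction: x = -1 and upper {-\frac{4}{3}, \frac{7}{2}} fail every I1-I6 pattern.

Key observation: from the first term \frac{4}{3}: the two k-th powers (C = 4/3, x = -1) combine into one argument.
Adjacent-term ratio: r(k) = -1 * (k-\frac{4}{3}) (k+\frac{7}{2}) / [(k+\frac{35}{6}) (k+1)] - rational in k, leading ratio -1; with t_0 = \frac{4}{3}, classification follows.


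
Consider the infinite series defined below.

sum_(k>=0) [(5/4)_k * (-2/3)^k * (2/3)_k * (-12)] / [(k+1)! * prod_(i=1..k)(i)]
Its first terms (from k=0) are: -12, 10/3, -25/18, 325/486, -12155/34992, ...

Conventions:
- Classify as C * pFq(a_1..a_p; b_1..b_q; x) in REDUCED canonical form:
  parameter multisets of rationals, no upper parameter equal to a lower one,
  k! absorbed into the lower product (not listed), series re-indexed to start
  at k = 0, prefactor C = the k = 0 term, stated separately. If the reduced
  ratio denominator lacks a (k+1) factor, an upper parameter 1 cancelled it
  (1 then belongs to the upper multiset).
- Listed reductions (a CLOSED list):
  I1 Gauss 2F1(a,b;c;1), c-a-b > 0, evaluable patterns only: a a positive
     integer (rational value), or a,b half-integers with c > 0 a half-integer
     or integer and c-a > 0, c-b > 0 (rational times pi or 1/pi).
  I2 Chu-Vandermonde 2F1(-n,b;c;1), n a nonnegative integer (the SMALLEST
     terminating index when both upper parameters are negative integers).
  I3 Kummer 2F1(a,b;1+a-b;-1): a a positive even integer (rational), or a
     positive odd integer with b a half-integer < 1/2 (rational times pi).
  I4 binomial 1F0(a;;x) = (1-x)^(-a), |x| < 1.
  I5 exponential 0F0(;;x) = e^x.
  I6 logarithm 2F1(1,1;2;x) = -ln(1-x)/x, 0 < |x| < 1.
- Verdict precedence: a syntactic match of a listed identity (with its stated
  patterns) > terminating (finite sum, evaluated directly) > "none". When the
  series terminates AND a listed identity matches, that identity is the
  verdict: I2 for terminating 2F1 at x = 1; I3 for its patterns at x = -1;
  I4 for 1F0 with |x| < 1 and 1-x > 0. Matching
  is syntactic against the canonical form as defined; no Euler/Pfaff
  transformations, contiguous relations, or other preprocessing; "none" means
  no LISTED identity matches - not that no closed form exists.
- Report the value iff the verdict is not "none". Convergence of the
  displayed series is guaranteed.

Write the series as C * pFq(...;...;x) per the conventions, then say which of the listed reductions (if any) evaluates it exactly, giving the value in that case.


Canonical form: C = -12 times 2F1 with upper {2/3, 5/4}, lower {2}, x = -2/3. Verdict: none. A 2F1 with upper {2/3, 5/4} fits none of I1-I6 at x = -2/3; the sum runs forever.

First insight: with t_0 = -12, the denominator's factorial ratio (prefactor -12) is a lower Pochhammer.
Step ratio: r(k) = (-2/3) * (k+2/3) (k+5/4) / [(k+2) (k+1)] - rational in k, leading ratio (-2/3); with t_0 = -12, classification follows.
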